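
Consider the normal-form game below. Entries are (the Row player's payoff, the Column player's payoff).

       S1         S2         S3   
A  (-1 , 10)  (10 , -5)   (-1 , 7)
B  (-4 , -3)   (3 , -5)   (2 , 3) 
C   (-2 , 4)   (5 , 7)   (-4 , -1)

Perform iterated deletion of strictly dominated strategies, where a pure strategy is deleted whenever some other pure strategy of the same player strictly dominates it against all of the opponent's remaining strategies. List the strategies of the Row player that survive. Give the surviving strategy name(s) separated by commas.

A, B

The Row player's strategy C is strictly dominated by A (S1: -1>-2, S2: 10>5, S3: -1>-4) and is removed.
Column S2 is eliminated: S1 beats it against every remaining row (A: 10>-5, B: -3>-5).
Among the remaining strategies, none is strictly dominated by another pure strategy of the same player, so the elimination stops.
Surviving strategies — the Row player: {A, B}; the Column player: {S1, S3}.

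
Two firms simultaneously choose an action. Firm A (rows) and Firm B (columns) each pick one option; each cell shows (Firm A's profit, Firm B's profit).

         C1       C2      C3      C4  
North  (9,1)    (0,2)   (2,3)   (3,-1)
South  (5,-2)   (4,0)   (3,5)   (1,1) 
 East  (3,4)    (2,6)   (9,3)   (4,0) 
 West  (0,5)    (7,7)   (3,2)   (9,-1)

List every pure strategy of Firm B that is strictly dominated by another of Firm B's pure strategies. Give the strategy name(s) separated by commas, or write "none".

C1, C4

C2 strictly dominates C1 — North: 2>1, South: 0>-2, East: 6>4, West: 7>5.
C2 is not dominated — it holds its own against C1 at North (2>1); C3 at East (6>3); C4 at North (2>-1).
C3: no other strategy beats it everywhere (C1 at North (3>1); C2 at North (3>2); C4 at North (3>-1)).
C3 strictly dominates C4 — North: 3>-1, South: 5>1, East: 3>0, West: 2>-1.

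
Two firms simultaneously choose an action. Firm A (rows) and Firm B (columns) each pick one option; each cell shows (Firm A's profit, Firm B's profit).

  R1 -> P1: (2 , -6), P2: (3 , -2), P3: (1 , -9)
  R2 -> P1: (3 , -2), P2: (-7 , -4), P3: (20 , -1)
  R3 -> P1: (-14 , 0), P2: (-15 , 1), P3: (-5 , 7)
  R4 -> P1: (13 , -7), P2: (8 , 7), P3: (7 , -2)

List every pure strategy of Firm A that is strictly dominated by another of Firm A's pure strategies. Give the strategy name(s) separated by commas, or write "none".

R1 is strictly dominated by R4 (P1: 13>2, P2: 8>3, P3: 7>1).
R2 is not dominated — it holds its own against R1 at P1 (3>2); R3 at P1 (3>-14); R4 at P3 (20>7).
R3 is strictly dominated by R1 (P1: 2>-14, P2: 3>-15, P3: 1>-5).
Nothing dominates R4: R1 at P1 (13>2); R2 at P1 (13>3); R3 at P1 (13>-14).

R1, R3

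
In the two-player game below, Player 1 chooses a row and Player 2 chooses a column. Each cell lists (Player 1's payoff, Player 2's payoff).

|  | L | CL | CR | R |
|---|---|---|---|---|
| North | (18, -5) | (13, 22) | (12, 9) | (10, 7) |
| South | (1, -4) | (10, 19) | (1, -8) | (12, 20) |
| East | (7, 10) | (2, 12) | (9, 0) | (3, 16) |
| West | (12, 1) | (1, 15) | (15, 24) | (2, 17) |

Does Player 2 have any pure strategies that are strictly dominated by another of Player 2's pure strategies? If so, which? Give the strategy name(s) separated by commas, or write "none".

L

L: dominated, since CL does at least as well everywhere (North: 22>-5, South: 19>-4, East: 12>10, West: 15>1).
Nothing dominates CL: L at North (22>-5); CR at North (22>9); R at North (22>7).
CR: no other strategy beats it everywhere (L at North (9>-5); CL at West (24>15); R at North (9>7)).
Nothing dominates R: L at North (7>-5); CL at South (20>19); CR at South (20>-8).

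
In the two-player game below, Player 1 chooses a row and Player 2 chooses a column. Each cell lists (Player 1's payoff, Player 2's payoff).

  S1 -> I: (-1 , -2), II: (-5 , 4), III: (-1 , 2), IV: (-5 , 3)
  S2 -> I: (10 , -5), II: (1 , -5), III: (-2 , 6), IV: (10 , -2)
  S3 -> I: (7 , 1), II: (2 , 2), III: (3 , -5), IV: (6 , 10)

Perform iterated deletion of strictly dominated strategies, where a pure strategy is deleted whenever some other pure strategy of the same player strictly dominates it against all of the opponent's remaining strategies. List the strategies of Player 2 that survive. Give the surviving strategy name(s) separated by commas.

III, IV

For Player 1, S3 strictly dominates S1 on the remaining columns (I: 7>-1, II: 2>-5, III: 3>-1, IV: 6>-5); eliminate S1.
Player 2's strategy I is strictly dominated by IV (S2: -2>-5, S3: 10>1) and is removed.
Column II is eliminated: IV beats it against every remaining row (S2: -2>-5, S3: 10>2).
Among the remaining strategies, none is strictly dominated by another pure strategy of the same player, so the elimination stops.
Surviving strategies — Player 1: {S2, S3}; Player 2: {III, IV}.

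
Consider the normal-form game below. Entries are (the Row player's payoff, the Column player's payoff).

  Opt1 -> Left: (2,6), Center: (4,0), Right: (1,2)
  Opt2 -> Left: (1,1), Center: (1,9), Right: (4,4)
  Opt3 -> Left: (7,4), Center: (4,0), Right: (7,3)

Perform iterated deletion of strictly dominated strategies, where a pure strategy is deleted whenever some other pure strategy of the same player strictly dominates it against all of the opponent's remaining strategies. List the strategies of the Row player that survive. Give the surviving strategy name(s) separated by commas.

Opt3

The Row player's strategy Opt2 is strictly dominated by Opt3 (Left: 7>1, Center: 4>1, Right: 7>4) and is removed.
For the Column player, Left strictly dominates Center on the remaining rows (Opt1: 6>0, Opt3: 4>0); eliminate Center.
The Row player's strategy Opt1 is strictly dominated by Opt3 (Left: 7>2, Right: 7>1) and is removed.
The Column player's strategy Right is strictly dominated by Left (Opt3: 4>3) and is removed.
Among the remaining strategies, none is strictly dominated by another pure strategy of the same player, so the elimination stops.
Surviving strategies — the Row player: {Opt3}; the Column player: {Left}.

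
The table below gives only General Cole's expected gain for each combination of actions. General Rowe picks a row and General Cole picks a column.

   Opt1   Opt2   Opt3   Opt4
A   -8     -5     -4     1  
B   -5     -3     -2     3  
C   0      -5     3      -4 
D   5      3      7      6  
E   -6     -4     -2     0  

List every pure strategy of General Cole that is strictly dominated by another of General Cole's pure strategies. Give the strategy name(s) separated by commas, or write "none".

Opt1, Opt2

Opt3 strictly dominates Opt1 — A: -4>-8, B: -2>-5, C: 3>0, D: 7>5, E: -2>-6.
Opt2: dominated, since Opt3 does at least as well everywhere (A: -4>-5, B: -2>-3, C: 3>-5, D: 7>3, E: -2>-4).
Nothing dominates Opt3: Opt1 at A (-4>-8); Opt2 at A (-4>-5); Opt4 at C (3>-4).
Nothing dominates Opt4: Opt1 at A (1>-8); Opt2 at A (1>-5); Opt3 at A (1>-4).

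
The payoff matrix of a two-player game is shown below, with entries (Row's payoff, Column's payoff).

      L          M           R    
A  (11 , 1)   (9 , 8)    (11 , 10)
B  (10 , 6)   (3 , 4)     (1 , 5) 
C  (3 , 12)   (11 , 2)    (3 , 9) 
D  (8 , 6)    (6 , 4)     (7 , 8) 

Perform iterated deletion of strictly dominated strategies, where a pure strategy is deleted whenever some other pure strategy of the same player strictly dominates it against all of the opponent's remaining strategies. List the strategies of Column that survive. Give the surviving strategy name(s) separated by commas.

Row's strategy B is strictly dominated by A (L: 11>10, M: 9>3, R: 11>1) and is removed.
For Row, A strictly dominates D on the remaining columns (L: 11>8, M: 9>6, R: 11>7); eliminate D.
Column M is eliminated: R beats it against every remaining row (A: 10>8, C: 9>2).
Row's strategy C is strictly dominated by A (L: 11>3, R: 11>3) and is removed.
Column's strategy L is strictly dominated by R (A: 10>1) and is removed.
Among the remaining strategies, none is strictly dominated by another pure strategy of the same player, so the elimination stops.
Surviving strategies — Row: {A}; Column: {R}.

R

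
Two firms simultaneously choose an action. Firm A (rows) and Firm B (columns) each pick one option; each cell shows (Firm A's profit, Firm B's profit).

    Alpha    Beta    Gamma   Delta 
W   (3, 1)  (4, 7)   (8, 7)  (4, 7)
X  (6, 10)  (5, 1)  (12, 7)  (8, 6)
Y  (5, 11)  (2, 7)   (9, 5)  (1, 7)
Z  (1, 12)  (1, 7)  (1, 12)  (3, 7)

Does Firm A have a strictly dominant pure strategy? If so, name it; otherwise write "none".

X

X vs W: Alpha: 6>3, Beta: 5>4, Gamma: 12>8, Delta: 8>4.
X vs Y: Alpha: 6>5, Beta: 5>2, Gamma: 12>9, Delta: 8>1.
X vs Z: Alpha: 6>1, Beta: 5>1, Gamma: 12>1, Delta: 8>3.
X strictly beats every other strategy against every opponent action, so it is strictly dominant.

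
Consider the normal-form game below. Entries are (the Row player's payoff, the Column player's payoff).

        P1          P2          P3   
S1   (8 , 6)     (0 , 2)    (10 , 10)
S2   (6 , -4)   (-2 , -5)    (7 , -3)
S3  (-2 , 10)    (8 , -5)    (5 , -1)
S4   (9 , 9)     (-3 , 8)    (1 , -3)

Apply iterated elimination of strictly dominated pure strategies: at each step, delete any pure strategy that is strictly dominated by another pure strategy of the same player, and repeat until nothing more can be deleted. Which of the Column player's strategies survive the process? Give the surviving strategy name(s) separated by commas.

The Row player's strategy S2 is strictly dominated by S1 (P1: 8>6, P2: 0>-2, P3: 10>7) and is removed.
The Column player's strategy P2 is strictly dominated by P1 (S1: 6>2, S3: 10>-5, S4: 9>8) and is removed.
The Row player's strategy S3 is strictly dominated by S1 (P1: 8>-2, P3: 10>5) and is removed.
Among the remaining strategies, none is strictly dominated by another pure strategy of the same player, so the elimination stops.
Surviving strategies — the Row player: {S1, S4}; the Column player: {P1, P3}.

P1, P3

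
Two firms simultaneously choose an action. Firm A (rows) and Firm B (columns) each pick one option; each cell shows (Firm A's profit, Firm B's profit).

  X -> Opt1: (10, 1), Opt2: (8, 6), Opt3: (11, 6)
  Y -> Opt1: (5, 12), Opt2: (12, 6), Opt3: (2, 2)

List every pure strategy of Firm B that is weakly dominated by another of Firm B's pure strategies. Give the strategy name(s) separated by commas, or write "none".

Opt3

Nothing dominates Opt1: Opt2 at Y (12>6); Opt3 at Y (12>2).
Opt2 is not dominated — it holds its own against Opt1 at X (6>1); Opt3 at Y (6>2).
Opt3 is weakly dominated by Opt2 (X: 6=6, Y: 6>2).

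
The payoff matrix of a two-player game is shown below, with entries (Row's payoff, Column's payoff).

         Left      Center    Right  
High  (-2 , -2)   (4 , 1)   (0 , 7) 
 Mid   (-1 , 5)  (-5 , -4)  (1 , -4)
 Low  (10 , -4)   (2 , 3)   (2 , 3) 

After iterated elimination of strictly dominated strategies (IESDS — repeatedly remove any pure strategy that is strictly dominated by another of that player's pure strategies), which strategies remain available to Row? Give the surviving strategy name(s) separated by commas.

High, Low

For Row, Low strictly dominates Mid on the remaining columns (Left: 10>-1, Center: 2>-5, Right: 2>1); eliminate Mid.
Column Left is eliminated: Center beats it against every remaining row (High: 1>-2, Low: 3>-4).
Among the remaining strategies, none is strictly dominated by another pure strategy of the same player, so the elimination stops.
Surviving strategies — Row: {High, Low}; Column: {Center, Right}.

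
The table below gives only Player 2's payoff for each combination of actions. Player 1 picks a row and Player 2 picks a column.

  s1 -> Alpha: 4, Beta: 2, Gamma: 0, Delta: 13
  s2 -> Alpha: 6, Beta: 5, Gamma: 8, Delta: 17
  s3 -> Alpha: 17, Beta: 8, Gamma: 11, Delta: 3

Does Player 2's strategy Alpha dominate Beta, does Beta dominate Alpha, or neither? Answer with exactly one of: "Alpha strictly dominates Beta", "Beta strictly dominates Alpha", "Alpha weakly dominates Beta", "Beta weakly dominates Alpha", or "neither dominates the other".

Compare Alpha to Beta across each opponent action: s1: 4>2, s2: 6>5, s3: 17>8.
Every comparison favours Alpha, so Alpha strictly dominates Beta.

Alpha strictly dominates Beta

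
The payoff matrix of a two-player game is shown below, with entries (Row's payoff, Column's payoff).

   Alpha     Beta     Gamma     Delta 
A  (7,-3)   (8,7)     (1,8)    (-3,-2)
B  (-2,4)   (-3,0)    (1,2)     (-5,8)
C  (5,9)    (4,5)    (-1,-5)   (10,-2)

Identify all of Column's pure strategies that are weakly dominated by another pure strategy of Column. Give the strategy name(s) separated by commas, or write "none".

none

Nothing dominates Alpha: Beta at B (4>0); Gamma at B (4>2); Delta at C (9>-2).
Beta: no other strategy beats it everywhere (Alpha at A (7>-3); Gamma at C (5>-5); Delta at A (7>-2)).
Gamma is not dominated — it holds its own against Alpha at A (8>-3); Beta at A (8>7); Delta at A (8>-2).
Delta: no other strategy beats it everywhere (Alpha at A (-2>-3); Beta at B (8>0); Gamma at B (8>2)).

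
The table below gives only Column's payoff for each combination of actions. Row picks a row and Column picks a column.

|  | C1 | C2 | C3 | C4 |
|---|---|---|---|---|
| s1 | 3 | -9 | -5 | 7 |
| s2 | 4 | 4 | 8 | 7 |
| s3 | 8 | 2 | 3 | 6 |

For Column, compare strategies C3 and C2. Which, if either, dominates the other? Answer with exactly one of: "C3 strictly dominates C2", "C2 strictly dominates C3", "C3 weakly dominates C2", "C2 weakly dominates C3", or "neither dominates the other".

C3 strictly dominates C2

C3's payoffs vs C2's, by Row's action — s1: -5>-9, s2: 8>4, s3: 3>2.
Every comparison favours C3, so C3 strictly dominates C2.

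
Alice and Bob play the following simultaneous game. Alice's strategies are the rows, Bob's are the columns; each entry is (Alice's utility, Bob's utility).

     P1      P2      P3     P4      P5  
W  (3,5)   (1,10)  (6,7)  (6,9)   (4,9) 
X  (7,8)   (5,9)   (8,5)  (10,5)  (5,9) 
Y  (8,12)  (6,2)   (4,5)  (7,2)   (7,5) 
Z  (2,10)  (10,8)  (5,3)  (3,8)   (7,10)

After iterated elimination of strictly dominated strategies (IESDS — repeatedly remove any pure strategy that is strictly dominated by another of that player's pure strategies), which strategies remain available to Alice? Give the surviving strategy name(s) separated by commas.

Alice's strategy W is strictly dominated by X (P1: 7>3, P2: 5>1, P3: 8>6, P4: 10>6, P5: 5>4) and is removed.
Bob's strategy P3 is strictly dominated by P1 (X: 8>5, Y: 12>5, Z: 10>3) and is removed.
For Bob, P1 strictly dominates P4 on the remaining rows (X: 8>5, Y: 12>2, Z: 10>8); eliminate P4.
For Alice, Y strictly dominates X on the remaining columns (P1: 8>7, P2: 6>5, P5: 7>5); eliminate X.
Column P2 is eliminated: P1 beats it against every remaining row (Y: 12>2, Z: 10>8).
Among the remaining strategies, none is strictly dominated by another pure strategy of the same player, so the elimination stops.
Surviving strategies — Alice: {Y, Z}; Bob: {P1, P5}.

Y, Z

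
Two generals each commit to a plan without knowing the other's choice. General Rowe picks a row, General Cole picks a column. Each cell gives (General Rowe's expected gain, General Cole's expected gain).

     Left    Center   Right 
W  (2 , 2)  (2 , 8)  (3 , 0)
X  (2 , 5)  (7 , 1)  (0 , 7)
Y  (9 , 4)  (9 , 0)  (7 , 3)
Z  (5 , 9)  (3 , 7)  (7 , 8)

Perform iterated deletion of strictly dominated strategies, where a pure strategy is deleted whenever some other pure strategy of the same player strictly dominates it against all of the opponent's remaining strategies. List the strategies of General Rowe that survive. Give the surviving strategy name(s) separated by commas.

For General Rowe, Y strictly dominates W on the remaining columns (Left: 9>2, Center: 9>2, Right: 7>3); eliminate W.
For General Rowe, Y strictly dominates X on the remaining columns (Left: 9>2, Center: 9>7, Right: 7>0); eliminate X.
For General Cole, Left strictly dominates Center on the remaining rows (Y: 4>0, Z: 9>7); eliminate Center.
General Cole's strategy Right is strictly dominated by Left (Y: 4>3, Z: 9>8) and is removed.
General Rowe's strategy Z is strictly dominated by Y (Left: 9>5) and is removed.
Among the remaining strategies, none is strictly dominated by another pure strategy of the same player, so the elimination stops.
Surviving strategies — General Rowe: {Y}; General Cole: {Left}.

Y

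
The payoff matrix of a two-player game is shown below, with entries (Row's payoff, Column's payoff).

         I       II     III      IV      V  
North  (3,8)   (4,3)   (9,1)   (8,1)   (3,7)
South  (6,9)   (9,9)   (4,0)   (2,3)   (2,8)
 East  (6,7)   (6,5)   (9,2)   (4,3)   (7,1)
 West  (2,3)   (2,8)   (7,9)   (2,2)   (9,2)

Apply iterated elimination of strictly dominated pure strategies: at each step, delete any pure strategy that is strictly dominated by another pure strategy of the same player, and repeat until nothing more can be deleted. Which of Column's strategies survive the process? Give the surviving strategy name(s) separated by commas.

I, II

Column's strategy IV is strictly dominated by I (North: 8>1, South: 9>3, East: 7>3, West: 3>2) and is removed.
Column's strategy V is strictly dominated by I (North: 8>7, South: 9>8, East: 7>1, West: 3>2) and is removed.
Row's strategy West is strictly dominated by North (I: 3>2, II: 4>2, III: 9>7) and is removed.
Column III is eliminated: I beats it against every remaining row (North: 8>1, South: 9>0, East: 7>2).
Row North is eliminated: South beats it against every remaining column (I: 6>3, II: 9>4).
Among the remaining strategies, none is strictly dominated by another pure strategy of the same player, so the elimination stops.
Surviving strategies — Row: {South, East}; Column: {I, II}.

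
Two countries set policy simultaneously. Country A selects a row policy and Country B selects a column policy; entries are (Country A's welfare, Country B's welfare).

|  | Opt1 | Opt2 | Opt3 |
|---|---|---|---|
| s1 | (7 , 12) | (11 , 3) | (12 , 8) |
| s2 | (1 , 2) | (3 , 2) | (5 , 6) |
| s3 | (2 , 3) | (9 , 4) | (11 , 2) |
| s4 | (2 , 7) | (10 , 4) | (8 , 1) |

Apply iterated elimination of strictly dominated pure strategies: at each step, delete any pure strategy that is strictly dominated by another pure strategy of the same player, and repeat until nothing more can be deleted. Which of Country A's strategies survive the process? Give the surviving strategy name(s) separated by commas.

s1

Country A's strategy s2 is strictly dominated by s1 (Opt1: 7>1, Opt2: 11>3, Opt3: 12>5) and is removed.
For Country A, s1 strictly dominates s3 on the remaining columns (Opt1: 7>2, Opt2: 11>9, Opt3: 12>11); eliminate s3.
Row s4 is eliminated: s1 beats it against every remaining column (Opt1: 7>2, Opt2: 11>10, Opt3: 12>8).
For Country B, Opt1 strictly dominates Opt2 on the remaining rows (s1: 12>3); eliminate Opt2.
For Country B, Opt1 strictly dominates Opt3 on the remaining rows (s1: 12>8); eliminate Opt3.
Among the remaining strategies, none is strictly dominated by another pure strategy of the same player, so the elimination stops.
Surviving strategies — Country A: {s1}; Country B: {Opt1}.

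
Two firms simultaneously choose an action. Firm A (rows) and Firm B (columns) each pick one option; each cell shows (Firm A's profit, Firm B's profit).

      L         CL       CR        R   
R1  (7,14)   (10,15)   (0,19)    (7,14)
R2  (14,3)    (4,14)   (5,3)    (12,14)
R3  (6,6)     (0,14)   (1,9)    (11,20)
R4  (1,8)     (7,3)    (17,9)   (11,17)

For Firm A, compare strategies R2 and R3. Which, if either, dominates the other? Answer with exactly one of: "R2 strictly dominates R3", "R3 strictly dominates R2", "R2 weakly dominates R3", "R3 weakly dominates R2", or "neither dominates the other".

R2's payoffs vs R3's, by Firm B's action — L: 14>6, CL: 4>0, CR: 5>1, R: 12>11.
Every comparison favours R2, so R2 strictly dominates R3.

R2 strictly dominates R3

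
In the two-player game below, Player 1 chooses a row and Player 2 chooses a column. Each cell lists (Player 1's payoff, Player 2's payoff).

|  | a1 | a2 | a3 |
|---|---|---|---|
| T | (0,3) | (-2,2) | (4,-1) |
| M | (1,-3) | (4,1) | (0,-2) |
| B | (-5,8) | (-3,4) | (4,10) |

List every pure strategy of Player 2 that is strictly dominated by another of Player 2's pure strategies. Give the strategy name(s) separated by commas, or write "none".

a1 is not dominated — it holds its own against a2 at T (3>2); a3 at T (3>-1).
a2 is not dominated — it holds its own against a1 at M (1>-3); a3 at T (2>-1).
Nothing dominates a3: a1 at M (-2>-3); a2 at B (10>4).

none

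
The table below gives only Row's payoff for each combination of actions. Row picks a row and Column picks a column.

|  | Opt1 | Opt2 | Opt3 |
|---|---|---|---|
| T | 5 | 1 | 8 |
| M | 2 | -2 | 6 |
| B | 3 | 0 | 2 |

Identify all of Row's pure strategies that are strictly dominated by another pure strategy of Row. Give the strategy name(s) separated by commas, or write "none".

M, B

Nothing dominates T: M at Opt1 (5>2); B at Opt1 (5>3).
M: dominated, since T does at least as well everywhere (Opt1: 5>2, Opt2: 1>-2, Opt3: 8>6).
T strictly dominates B — Opt1: 5>3, Opt2: 1>0, Opt3: 8>2.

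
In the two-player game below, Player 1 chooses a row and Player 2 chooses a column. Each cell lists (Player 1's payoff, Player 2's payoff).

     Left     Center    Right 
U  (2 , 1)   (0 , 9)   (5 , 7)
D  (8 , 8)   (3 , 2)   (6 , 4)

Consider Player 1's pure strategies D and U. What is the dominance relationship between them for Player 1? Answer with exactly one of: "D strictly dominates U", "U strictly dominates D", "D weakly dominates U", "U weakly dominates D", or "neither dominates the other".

D strictly dominates U

Compare D to U across each opponent action: Left: 8>2, Center: 3>0, Right: 6>5.
D gives a strictly higher payoff against each opponent action, so D strictly dominates U.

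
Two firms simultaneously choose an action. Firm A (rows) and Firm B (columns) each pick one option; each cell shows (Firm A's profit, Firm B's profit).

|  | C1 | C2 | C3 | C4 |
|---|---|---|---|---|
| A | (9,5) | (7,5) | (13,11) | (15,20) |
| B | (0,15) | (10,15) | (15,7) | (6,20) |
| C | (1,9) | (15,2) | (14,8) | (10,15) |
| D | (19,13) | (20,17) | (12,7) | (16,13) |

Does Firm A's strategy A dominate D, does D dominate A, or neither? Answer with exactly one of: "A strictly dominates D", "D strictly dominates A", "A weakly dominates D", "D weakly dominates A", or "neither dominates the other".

A's payoffs vs D's, by Firm B's action — C1: 9<19, C2: 7<20, C3: 13>12, C4: 15<16.
A does better at C3 but worse at C1, C2, C4; neither strategy dominates the other.

neither dominates the other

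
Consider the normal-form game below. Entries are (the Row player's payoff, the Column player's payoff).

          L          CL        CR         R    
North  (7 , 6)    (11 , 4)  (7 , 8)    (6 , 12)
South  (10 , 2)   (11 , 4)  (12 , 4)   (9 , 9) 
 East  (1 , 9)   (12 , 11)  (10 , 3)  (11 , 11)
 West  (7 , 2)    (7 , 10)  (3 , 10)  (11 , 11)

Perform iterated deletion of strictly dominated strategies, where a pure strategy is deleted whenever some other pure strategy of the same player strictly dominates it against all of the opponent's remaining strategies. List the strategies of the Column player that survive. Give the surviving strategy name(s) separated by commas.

Column L is eliminated: R beats it against every remaining row (North: 12>6, South: 9>2, East: 11>9, West: 11>2).
The Row player's strategy North is strictly dominated by East (CL: 12>11, CR: 10>7, R: 11>6) and is removed.
For the Column player, R strictly dominates CR on the remaining rows (South: 9>4, East: 11>3, West: 11>10); eliminate CR.
Row South is eliminated: East beats it against every remaining column (CL: 12>11, R: 11>9).
Among the remaining strategies, none is strictly dominated by another pure strategy of the same player, so the elimination stops.
Surviving strategies — the Row player: {East, West}; the Column player: {CL, R}.

CL, R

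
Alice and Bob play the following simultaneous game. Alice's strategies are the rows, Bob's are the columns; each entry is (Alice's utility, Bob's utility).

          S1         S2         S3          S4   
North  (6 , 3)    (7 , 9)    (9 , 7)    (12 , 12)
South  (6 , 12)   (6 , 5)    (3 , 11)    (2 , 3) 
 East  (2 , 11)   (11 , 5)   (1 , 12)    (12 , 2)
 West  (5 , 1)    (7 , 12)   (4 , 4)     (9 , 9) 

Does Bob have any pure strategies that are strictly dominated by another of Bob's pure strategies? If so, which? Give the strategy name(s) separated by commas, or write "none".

none

Nothing dominates S1: S2 at South (12>5); S3 at South (12>11); S4 at South (12>3).
S2: no other strategy beats it everywhere (S1 at North (9>3); S3 at North (9>7); S4 at South (5>3)).
S3 is not dominated — it holds its own against S1 at North (7>3); S2 at South (11>5); S4 at South (11>3).
Nothing dominates S4: S1 at North (12>3); S2 at North (12>9); S3 at North (12>7).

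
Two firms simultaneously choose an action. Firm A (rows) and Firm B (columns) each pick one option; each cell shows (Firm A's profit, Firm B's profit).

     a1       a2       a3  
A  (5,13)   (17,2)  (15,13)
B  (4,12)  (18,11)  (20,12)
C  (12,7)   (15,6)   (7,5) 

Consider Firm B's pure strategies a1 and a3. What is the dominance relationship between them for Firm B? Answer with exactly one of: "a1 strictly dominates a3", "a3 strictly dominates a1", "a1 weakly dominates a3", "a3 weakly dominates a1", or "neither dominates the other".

a1 weakly dominates a3

a1's payoffs vs a3's, by Firm A's action — A: 13=13, B: 12=12, C: 7>5.
a1 is at least as good everywhere and strictly better somewhere (tied only at A, B), so a1 weakly but not strictly dominates a3.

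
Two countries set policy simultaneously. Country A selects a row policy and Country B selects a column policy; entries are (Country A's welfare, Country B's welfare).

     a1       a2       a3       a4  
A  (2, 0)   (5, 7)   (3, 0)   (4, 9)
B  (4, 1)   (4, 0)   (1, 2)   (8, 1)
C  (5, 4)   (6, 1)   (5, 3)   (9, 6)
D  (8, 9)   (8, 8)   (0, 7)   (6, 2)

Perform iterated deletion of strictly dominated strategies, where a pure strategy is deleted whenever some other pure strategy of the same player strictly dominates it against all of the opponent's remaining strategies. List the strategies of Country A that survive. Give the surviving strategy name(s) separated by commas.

C, D

For Country A, C strictly dominates A on the remaining columns (a1: 5>2, a2: 6>5, a3: 5>3, a4: 9>4); eliminate A.
Row B is eliminated: C beats it against every remaining column (a1: 5>4, a2: 6>4, a3: 5>1, a4: 9>8).
Country B's strategy a2 is strictly dominated by a1 (C: 4>1, D: 9>8) and is removed.
Column a3 is eliminated: a1 beats it against every remaining row (C: 4>3, D: 9>7).
Among the remaining strategies, none is strictly dominated by another pure strategy of the same player, so the elimination stops.
Surviving strategies — Country A: {C, D}; Country B: {a1, a4}.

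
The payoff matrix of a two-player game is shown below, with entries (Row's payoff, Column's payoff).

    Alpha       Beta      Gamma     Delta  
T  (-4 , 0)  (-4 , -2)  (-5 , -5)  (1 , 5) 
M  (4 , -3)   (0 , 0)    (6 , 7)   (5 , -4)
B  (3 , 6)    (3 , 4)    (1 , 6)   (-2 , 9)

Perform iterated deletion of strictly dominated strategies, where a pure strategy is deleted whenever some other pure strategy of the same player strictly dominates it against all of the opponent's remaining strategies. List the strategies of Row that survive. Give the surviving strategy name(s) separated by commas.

M

Row T is eliminated: M beats it against every remaining column (Alpha: 4>-4, Beta: 0>-4, Gamma: 6>-5, Delta: 5>1).
Column Beta is eliminated: Gamma beats it against every remaining row (M: 7>0, B: 6>4).
For Row, M strictly dominates B on the remaining columns (Alpha: 4>3, Gamma: 6>1, Delta: 5>-2); eliminate B.
Column's strategy Alpha is strictly dominated by Gamma (M: 7>-3) and is removed.
Column Delta is eliminated: Gamma beats it against every remaining row (M: 7>-4).
Among the remaining strategies, none is strictly dominated by another pure strategy of the same player, so the elimination stops.
Surviving strategies — Row: {M}; Column: {Gamma}.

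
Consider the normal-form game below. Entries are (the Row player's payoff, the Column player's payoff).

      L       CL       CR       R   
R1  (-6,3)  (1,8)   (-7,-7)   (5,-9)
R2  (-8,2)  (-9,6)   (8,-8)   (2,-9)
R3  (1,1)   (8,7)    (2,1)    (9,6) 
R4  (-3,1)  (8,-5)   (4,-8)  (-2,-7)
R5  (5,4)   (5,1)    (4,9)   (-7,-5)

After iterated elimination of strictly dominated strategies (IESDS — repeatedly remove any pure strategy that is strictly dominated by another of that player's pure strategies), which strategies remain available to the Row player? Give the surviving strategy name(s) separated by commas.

R2, R3, R4, R5

Row R1 is eliminated: R3 beats it against every remaining column (L: 1>-6, CL: 8>1, CR: 2>-7, R: 9>5).
Column R is eliminated: CL beats it against every remaining row (R2: 6>-9, R3: 7>6, R4: -5>-7, R5: 1>-5).
Among the remaining strategies, none is strictly dominated by another pure strategy of the same player, so the elimination stops.
Surviving strategies — the Row player: {R2, R3, R4, R5}; the Column player: {L, CL, CR}.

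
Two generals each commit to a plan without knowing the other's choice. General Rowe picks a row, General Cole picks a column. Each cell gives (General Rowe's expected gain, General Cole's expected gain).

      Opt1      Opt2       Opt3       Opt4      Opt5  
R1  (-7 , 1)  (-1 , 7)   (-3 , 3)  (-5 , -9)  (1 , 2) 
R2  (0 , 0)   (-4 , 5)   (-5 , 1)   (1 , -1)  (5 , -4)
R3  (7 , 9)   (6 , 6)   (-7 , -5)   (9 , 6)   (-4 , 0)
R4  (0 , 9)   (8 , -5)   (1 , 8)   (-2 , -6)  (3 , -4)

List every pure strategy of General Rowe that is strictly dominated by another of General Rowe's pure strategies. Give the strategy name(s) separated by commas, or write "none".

R1: dominated, since R4 does at least as well everywhere (Opt1: 0>-7, Opt2: 8>-1, Opt3: 1>-3, Opt4: -2>-5, Opt5: 3>1).
Nothing dominates R2: R1 at Opt1 (0>-7); R3 at Opt3 (-5>-7); R4 at Opt1 (0=0).
R3 is not dominated — it holds its own against R1 at Opt1 (7>-7); R2 at Opt1 (7>0); R4 at Opt1 (7>0).
R4: no other strategy beats it everywhere (R1 at Opt1 (0>-7); R2 at Opt1 (0=0); R3 at Opt2 (8>6)).

R1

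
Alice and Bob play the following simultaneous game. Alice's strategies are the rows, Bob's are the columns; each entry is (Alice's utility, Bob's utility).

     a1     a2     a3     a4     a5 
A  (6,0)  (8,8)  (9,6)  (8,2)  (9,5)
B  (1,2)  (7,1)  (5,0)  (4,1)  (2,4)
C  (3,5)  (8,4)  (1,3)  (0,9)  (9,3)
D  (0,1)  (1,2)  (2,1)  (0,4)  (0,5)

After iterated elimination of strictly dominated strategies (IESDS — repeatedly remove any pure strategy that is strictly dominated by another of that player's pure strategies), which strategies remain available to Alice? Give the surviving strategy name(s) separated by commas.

Alice's strategy B is strictly dominated by A (a1: 6>1, a2: 8>7, a3: 9>5, a4: 8>4, a5: 9>2) and is removed.
For Alice, A strictly dominates D on the remaining columns (a1: 6>0, a2: 8>1, a3: 9>2, a4: 8>0, a5: 9>0); eliminate D.
Bob's strategy a1 is strictly dominated by a4 (A: 2>0, C: 9>5) and is removed.
Bob's strategy a3 is strictly dominated by a2 (A: 8>6, C: 4>3) and is removed.
For Bob, a2 strictly dominates a5 on the remaining rows (A: 8>5, C: 4>3); eliminate a5.
Among the remaining strategies, none is strictly dominated by another pure strategy of the same player, so the elimination stops.
Surviving strategies — Alice: {A, C}; Bob: {a2, a4}.

A, C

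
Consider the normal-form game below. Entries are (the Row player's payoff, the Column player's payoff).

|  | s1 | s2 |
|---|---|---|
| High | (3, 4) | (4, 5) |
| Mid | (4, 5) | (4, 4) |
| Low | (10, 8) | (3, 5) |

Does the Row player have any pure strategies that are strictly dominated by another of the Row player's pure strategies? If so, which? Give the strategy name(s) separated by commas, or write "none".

Nothing dominates High: Mid at s2 (4=4); Low at s2 (4>3).
Mid: no other strategy beats it everywhere (High at s1 (4>3); Low at s2 (4>3)).
Low: no other strategy beats it everywhere (High at s1 (10>3); Mid at s1 (10>4)).

none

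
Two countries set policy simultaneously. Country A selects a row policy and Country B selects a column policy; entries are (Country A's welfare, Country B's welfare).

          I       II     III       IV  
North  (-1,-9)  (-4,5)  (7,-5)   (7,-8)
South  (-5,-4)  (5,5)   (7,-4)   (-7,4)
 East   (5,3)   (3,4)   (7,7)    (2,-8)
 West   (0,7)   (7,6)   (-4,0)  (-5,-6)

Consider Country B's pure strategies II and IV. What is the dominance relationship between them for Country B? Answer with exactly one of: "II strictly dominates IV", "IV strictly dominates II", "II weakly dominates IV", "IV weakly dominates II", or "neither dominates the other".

II strictly dominates IV

II's payoffs vs IV's, by Country A's action — North: 5>-8, South: 5>4, East: 4>-8, West: 6>-6.
Every comparison favours II, so II strictly dominates IV.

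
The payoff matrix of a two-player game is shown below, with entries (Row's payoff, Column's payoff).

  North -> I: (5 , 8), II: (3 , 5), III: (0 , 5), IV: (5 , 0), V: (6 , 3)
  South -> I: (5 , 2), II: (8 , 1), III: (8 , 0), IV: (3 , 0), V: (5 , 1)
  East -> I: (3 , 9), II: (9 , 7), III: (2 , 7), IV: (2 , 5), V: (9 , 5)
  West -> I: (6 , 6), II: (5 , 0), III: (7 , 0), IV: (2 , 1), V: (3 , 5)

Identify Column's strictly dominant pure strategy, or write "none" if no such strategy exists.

I vs II: North: 8>5, South: 2>1, East: 9>7, West: 6>0.
I vs III: North: 8>5, South: 2>0, East: 9>7, West: 6>0.
I vs IV: North: 8>0, South: 2>0, East: 9>5, West: 6>1.
I vs V: North: 8>3, South: 2>1, East: 9>5, West: 6>5.
I strictly beats every other strategy against every opponent action, so it is strictly dominant.

I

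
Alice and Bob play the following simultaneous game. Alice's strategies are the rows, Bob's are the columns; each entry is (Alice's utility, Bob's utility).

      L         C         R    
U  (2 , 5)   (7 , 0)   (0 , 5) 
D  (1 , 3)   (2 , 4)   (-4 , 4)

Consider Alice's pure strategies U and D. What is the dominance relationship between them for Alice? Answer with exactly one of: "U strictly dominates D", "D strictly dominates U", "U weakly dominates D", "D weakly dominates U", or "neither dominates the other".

U strictly dominates D

Compare U to D across each choice by Bob: L: 2>1, C: 7>2, R: 0>-4.
U gives a strictly higher payoff against each choice by Bob, so U strictly dominates D.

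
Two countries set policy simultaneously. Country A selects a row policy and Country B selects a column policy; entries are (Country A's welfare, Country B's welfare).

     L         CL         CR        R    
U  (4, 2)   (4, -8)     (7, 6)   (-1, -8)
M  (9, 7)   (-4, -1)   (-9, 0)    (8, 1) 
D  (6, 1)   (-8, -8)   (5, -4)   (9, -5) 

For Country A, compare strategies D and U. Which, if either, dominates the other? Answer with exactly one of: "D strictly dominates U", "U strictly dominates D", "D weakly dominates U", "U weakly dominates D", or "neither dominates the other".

neither dominates the other

Compare D to U across every action of Country B: L: 6>4, CL: -8<4, CR: 5<7, R: 9>-1.
D does better at L, R but worse at CL, CR; neither strategy dominates the other.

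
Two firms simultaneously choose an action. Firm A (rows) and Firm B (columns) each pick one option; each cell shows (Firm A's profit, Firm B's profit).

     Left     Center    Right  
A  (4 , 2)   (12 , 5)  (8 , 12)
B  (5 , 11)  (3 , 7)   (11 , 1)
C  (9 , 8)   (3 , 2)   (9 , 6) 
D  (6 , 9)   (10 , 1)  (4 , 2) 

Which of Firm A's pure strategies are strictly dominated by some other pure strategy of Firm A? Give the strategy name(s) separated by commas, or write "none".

none

Nothing dominates A: B at Center (12>3); C at Center (12>3); D at Center (12>10).
B is not dominated — it holds its own against A at Left (5>4); C at Center (3=3); D at Right (11>4).
C is not dominated — it holds its own against A at Left (9>4); B at Left (9>5); D at Left (9>6).
D: no other strategy beats it everywhere (A at Left (6>4); B at Left (6>5); C at Center (10>3)).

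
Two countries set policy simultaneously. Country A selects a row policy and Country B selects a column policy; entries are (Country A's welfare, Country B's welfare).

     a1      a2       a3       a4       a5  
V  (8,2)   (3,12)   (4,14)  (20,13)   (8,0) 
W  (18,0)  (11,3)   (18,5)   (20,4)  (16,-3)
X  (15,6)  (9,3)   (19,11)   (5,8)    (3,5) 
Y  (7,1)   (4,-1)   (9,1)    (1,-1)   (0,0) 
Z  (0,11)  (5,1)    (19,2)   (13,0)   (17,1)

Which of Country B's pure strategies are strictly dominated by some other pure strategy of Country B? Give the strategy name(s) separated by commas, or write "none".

Nothing dominates a1: a2 at X (6>3); a3 at Y (1=1); a4 at Y (1>-1); a5 at V (2>0).
a2: dominated, since a3 does at least as well everywhere (V: 14>12, W: 5>3, X: 11>3, Y: 1>-1, Z: 2>1).
Nothing dominates a3: a1 at V (14>2); a2 at V (14>12); a4 at V (14>13); a5 at V (14>0).
a4 is strictly dominated by a3 (V: 14>13, W: 5>4, X: 11>8, Y: 1>-1, Z: 2>0).
a5 is strictly dominated by a1 (V: 2>0, W: 0>-3, X: 6>5, Y: 1>0, Z: 11>1).

a2, a4, a5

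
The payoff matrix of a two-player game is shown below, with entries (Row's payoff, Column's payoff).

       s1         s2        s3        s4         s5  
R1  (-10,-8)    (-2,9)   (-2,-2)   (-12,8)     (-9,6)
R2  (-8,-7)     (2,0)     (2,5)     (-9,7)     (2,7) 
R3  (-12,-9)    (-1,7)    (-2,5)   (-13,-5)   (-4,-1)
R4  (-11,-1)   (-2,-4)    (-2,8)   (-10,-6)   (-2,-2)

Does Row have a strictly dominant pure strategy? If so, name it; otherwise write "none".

R2

R2 vs R1: s1: -8>-10, s2: 2>-2, s3: 2>-2, s4: -9>-12, s5: 2>-9.
R2 vs R3: s1: -8>-12, s2: 2>-1, s3: 2>-2, s4: -9>-13, s5: 2>-4.
R2 vs R4: s1: -8>-11, s2: 2>-2, s3: 2>-2, s4: -9>-10, s5: 2>-2.
R2 strictly beats every other strategy against every opponent action, so it is strictly dominant.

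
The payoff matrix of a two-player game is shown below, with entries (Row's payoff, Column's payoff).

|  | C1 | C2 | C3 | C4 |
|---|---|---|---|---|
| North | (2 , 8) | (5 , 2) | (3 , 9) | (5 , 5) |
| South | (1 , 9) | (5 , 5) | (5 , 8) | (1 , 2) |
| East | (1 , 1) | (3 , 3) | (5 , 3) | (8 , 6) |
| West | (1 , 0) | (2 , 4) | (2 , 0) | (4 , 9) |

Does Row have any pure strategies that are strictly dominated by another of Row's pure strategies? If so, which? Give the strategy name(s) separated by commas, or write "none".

West

Nothing dominates North: South at C1 (2>1); East at C1 (2>1); West at C1 (2>1).
South is not dominated — it holds its own against North at C2 (5=5); East at C1 (1=1); West at C1 (1=1).
Nothing dominates East: North at C3 (5>3); South at C1 (1=1); West at C1 (1=1).
West: dominated, since North does at least as well everywhere (C1: 2>1, C2: 5>2, C3: 3>2, C4: 5>4).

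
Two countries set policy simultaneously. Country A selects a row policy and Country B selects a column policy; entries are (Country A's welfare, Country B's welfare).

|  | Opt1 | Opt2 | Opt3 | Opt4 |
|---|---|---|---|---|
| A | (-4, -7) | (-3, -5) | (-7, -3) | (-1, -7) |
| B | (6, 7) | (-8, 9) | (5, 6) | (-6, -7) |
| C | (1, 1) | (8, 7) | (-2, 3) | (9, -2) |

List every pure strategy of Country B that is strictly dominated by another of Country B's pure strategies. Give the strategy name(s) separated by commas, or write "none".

Opt2 strictly dominates Opt1 — A: -5>-7, B: 9>7, C: 7>1.
Opt2: no other strategy beats it everywhere (Opt1 at A (-5>-7); Opt3 at B (9>6); Opt4 at A (-5>-7)).
Opt3 is not dominated — it holds its own against Opt1 at A (-3>-7); Opt2 at A (-3>-5); Opt4 at A (-3>-7).
Opt4 is strictly dominated by Opt2 (A: -5>-7, B: 9>-7, C: 7>-2).

Opt1, Opt4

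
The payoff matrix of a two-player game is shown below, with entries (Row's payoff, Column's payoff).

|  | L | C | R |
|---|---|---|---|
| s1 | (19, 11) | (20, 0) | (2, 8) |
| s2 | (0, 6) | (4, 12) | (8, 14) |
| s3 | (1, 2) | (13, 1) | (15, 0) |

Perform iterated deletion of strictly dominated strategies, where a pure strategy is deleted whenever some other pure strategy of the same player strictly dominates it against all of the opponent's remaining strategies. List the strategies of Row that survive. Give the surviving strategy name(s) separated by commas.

s1

For Row, s3 strictly dominates s2 on the remaining columns (L: 1>0, C: 13>4, R: 15>8); eliminate s2.
Column C is eliminated: L beats it against every remaining row (s1: 11>0, s3: 2>1).
Column's strategy R is strictly dominated by L (s1: 11>8, s3: 2>0) and is removed.
Row's strategy s3 is strictly dominated by s1 (L: 19>1) and is removed.
Among the remaining strategies, none is strictly dominated by another pure strategy of the same player, so the elimination stops.
Surviving strategies — Row: {s1}; Column: {L}.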